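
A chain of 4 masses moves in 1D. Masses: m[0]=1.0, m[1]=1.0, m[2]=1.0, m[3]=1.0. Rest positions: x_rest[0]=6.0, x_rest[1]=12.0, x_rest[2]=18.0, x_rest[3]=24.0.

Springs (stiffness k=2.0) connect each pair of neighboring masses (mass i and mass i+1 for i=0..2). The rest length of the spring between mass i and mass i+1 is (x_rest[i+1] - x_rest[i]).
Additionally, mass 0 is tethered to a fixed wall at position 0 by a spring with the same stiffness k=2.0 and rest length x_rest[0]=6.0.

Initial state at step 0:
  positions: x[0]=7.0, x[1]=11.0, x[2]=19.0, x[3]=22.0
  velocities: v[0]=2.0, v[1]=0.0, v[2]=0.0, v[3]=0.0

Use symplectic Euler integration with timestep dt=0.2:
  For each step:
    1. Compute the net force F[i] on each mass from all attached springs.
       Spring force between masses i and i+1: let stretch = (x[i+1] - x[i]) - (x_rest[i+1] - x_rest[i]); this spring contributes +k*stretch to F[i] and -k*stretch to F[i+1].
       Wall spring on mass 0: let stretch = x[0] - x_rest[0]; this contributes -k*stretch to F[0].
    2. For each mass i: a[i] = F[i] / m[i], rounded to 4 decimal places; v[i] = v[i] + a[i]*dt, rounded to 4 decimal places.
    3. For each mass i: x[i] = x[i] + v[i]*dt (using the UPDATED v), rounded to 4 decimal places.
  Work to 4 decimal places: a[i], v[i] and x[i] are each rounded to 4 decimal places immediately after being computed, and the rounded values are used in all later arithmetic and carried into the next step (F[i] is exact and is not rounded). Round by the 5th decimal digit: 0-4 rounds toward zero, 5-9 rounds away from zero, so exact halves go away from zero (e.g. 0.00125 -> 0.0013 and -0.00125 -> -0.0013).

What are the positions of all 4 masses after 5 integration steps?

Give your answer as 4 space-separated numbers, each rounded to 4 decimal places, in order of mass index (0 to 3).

Answer: 6.1372 13.4333 16.0924 24.1382

Derivation:
Step 0: x=[7.0000 11.0000 19.0000 22.0000] v=[2.0000 0.0000 0.0000 0.0000]
Step 1: x=[7.1600 11.3200 18.6000 22.2400] v=[0.8000 1.6000 -2.0000 1.2000]
Step 2: x=[7.0800 11.8896 17.9088 22.6688] v=[-0.4000 2.8480 -3.4560 2.1440]
Step 3: x=[6.8184 12.5560 17.1169 23.1968] v=[-1.3082 3.3318 -3.9597 2.6400]
Step 4: x=[6.4703 13.1282 16.4465 23.7184] v=[-1.7405 2.8611 -3.3521 2.6080]
Step 5: x=[6.1372 13.4333 16.0924 24.1382] v=[-1.6655 1.5253 -1.7707 2.0992]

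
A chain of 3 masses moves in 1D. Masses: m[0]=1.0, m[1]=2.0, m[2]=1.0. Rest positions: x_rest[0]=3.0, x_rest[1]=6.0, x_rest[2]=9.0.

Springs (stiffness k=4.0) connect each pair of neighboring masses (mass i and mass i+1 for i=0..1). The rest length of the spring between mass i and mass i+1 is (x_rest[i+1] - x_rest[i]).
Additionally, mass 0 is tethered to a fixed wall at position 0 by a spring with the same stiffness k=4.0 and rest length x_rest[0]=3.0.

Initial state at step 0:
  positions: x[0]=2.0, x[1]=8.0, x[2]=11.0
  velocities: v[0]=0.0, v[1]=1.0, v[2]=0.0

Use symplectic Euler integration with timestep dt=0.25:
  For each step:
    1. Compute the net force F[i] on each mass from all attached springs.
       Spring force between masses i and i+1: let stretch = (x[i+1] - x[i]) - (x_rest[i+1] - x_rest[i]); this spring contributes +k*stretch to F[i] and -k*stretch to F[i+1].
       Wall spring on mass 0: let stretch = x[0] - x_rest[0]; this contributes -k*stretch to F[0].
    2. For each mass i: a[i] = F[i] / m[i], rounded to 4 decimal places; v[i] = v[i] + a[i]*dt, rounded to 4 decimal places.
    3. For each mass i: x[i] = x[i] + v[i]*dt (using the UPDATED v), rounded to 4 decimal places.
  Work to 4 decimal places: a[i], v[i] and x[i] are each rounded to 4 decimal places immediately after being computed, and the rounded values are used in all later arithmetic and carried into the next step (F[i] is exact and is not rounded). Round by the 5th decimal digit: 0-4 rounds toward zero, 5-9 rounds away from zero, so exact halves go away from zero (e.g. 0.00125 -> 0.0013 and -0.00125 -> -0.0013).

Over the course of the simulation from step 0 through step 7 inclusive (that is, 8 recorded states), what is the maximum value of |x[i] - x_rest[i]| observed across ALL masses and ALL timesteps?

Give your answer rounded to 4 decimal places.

Step 0: x=[2.0000 8.0000 11.0000] v=[0.0000 1.0000 0.0000]
Step 1: x=[3.0000 7.8750 11.0000] v=[4.0000 -0.5000 0.0000]
Step 2: x=[4.4688 7.5313 10.9688] v=[5.8750 -1.3750 -0.1250]
Step 3: x=[5.5860 7.2344 10.8282] v=[4.4687 -1.1875 -0.5625]
Step 4: x=[5.7188 7.1807 10.5391] v=[0.5311 -0.2148 -1.1563]
Step 5: x=[4.7874 7.3641 10.1604] v=[-3.7258 0.7335 -1.5147]
Step 6: x=[3.3033 7.5749 9.8327] v=[-5.9365 0.8433 -1.3110]
Step 7: x=[2.0613 7.5340 9.6905] v=[-4.9682 -0.1636 -0.5688]
Max displacement = 2.7188

Answer: 2.7188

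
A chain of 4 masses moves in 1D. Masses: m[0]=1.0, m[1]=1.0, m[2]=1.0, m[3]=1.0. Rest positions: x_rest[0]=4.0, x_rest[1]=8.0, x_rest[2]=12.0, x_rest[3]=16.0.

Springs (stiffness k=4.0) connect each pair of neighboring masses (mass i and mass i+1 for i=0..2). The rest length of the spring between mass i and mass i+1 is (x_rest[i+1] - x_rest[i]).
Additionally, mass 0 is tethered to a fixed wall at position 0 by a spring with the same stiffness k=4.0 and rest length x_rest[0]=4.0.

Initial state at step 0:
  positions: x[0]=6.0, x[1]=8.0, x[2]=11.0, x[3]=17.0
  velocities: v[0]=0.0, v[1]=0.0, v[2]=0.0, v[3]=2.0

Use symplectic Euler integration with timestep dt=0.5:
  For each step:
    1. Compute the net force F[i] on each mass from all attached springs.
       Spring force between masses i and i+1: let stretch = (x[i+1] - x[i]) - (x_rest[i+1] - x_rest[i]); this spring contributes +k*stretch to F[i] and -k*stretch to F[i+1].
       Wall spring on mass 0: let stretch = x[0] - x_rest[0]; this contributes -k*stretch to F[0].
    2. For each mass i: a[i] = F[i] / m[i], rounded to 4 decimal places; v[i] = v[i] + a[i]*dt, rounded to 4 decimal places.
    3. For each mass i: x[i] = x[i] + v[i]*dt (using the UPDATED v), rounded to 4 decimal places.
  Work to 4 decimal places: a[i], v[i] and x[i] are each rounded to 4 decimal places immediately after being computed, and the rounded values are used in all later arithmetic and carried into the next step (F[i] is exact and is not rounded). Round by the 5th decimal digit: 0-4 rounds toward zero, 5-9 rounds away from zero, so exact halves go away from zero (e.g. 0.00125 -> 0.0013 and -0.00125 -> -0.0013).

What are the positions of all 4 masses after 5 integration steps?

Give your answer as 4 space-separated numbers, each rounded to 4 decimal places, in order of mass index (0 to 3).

Answer: 3.0000 10.0000 15.0000 15.0000

Derivation:
Step 0: x=[6.0000 8.0000 11.0000 17.0000] v=[0.0000 0.0000 0.0000 2.0000]
Step 1: x=[2.0000 9.0000 14.0000 16.0000] v=[-8.0000 2.0000 6.0000 -2.0000]
Step 2: x=[3.0000 8.0000 14.0000 17.0000] v=[2.0000 -2.0000 0.0000 2.0000]
Step 3: x=[6.0000 8.0000 11.0000 19.0000] v=[6.0000 0.0000 -6.0000 4.0000]
Step 4: x=[5.0000 9.0000 13.0000 17.0000] v=[-2.0000 2.0000 4.0000 -4.0000]
Step 5: x=[3.0000 10.0000 15.0000 15.0000] v=[-4.0000 2.0000 4.0000 -4.0000]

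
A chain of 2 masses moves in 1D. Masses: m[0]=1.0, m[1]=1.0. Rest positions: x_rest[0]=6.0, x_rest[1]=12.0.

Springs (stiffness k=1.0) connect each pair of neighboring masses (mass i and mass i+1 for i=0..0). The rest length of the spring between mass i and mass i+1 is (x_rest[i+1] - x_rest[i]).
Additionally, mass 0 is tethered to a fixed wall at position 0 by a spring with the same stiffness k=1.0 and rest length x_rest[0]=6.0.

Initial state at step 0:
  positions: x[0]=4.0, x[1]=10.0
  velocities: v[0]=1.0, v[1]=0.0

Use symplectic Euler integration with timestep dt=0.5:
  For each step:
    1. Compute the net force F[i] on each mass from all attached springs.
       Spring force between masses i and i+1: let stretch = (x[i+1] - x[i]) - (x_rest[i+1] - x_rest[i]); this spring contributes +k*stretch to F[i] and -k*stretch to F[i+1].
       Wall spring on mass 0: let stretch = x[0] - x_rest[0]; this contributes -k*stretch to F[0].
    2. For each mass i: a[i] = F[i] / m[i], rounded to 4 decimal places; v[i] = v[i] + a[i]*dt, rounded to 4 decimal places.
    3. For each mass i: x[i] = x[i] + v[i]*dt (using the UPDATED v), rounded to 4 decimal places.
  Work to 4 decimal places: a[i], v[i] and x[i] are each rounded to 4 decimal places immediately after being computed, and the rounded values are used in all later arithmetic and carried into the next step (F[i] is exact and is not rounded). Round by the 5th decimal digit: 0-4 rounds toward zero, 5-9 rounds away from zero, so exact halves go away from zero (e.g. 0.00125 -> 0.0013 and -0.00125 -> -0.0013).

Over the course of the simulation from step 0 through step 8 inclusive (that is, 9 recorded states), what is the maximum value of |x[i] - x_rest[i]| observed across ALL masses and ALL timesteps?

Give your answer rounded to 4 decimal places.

Step 0: x=[4.0000 10.0000] v=[1.0000 0.0000]
Step 1: x=[5.0000 10.0000] v=[2.0000 0.0000]
Step 2: x=[6.0000 10.2500] v=[2.0000 0.5000]
Step 3: x=[6.5625 10.9375] v=[1.1250 1.3750]
Step 4: x=[6.5782 12.0313] v=[0.0313 2.1875]
Step 5: x=[6.3126 13.2618] v=[-0.5313 2.4610]
Step 6: x=[6.2061 14.2550] v=[-0.2130 1.9864]
Step 7: x=[6.5603 14.7360] v=[0.7084 0.9620]
Step 8: x=[7.3184 14.6731] v=[1.5161 -0.1259]
Max displacement = 2.7360

Answer: 2.7360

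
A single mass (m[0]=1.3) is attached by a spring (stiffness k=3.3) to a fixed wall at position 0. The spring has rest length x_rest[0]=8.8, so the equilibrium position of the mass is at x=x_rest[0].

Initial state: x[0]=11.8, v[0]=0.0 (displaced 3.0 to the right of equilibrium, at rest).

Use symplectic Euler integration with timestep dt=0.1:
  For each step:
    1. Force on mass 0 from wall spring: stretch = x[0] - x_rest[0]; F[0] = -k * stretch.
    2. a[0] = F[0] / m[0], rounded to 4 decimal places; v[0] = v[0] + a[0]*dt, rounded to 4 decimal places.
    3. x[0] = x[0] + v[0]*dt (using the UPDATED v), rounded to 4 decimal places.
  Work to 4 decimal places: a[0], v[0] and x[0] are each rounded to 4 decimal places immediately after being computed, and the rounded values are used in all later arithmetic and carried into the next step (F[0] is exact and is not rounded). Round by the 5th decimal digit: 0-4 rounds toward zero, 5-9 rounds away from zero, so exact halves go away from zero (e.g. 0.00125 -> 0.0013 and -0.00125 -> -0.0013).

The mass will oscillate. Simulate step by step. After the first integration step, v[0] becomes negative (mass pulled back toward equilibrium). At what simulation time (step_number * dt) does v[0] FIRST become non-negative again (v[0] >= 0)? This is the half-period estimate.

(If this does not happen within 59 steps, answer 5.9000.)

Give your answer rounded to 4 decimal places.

Step 0: x=[11.8000] v=[0.0000]
Step 1: x=[11.7239] v=[-0.7615]
Step 2: x=[11.5735] v=[-1.5037]
Step 3: x=[11.3527] v=[-2.2077]
Step 4: x=[11.0671] v=[-2.8557]
Step 5: x=[10.7240] v=[-3.4312]
Step 6: x=[10.3320] v=[-3.9196]
Step 7: x=[9.9012] v=[-4.3085]
Step 8: x=[9.4424] v=[-4.5880]
Step 9: x=[8.9673] v=[-4.7511]
Step 10: x=[8.4879] v=[-4.7936]
Step 11: x=[8.0165] v=[-4.7144]
Step 12: x=[7.5650] v=[-4.5155]
Step 13: x=[7.1448] v=[-4.2020]
Step 14: x=[6.7666] v=[-3.7818]
Step 15: x=[6.4400] v=[-3.2656]
Step 16: x=[6.1734] v=[-2.6665]
Step 17: x=[5.9734] v=[-1.9998]
Step 18: x=[5.8452] v=[-1.2823]
Step 19: x=[5.7920] v=[-0.5322]
Step 20: x=[5.8151] v=[0.2314]
First v>=0 after going negative at step 20, time=2.0000

Answer: 2.0000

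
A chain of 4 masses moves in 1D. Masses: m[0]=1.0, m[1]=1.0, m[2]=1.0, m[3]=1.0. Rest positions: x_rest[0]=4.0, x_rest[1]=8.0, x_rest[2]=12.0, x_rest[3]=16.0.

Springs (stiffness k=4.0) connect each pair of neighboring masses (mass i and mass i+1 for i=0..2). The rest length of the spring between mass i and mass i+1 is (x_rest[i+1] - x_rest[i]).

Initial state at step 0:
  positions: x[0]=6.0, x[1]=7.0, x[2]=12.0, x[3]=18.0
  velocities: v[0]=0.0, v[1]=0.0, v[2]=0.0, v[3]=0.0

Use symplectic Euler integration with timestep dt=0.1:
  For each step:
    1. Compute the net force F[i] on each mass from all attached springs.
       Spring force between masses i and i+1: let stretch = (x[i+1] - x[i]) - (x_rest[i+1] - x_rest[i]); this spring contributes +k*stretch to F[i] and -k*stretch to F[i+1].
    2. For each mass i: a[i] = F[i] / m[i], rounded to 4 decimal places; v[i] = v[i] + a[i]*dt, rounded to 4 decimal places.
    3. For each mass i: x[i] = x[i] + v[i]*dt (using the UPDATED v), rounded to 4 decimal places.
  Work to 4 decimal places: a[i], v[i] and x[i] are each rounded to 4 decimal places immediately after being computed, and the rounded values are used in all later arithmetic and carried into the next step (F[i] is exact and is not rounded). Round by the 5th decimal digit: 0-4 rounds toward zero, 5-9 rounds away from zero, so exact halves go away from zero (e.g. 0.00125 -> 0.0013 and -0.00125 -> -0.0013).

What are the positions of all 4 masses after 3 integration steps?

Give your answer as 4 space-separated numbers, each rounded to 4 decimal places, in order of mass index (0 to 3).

Answer: 5.3349 7.8817 12.2396 17.5438

Derivation:
Step 0: x=[6.0000 7.0000 12.0000 18.0000] v=[0.0000 0.0000 0.0000 0.0000]
Step 1: x=[5.8800 7.1600 12.0400 17.9200] v=[-1.2000 1.6000 0.4000 -0.8000]
Step 2: x=[5.6512 7.4640 12.1200 17.7648] v=[-2.2880 3.0400 0.8000 -1.5520]
Step 3: x=[5.3349 7.8817 12.2396 17.5438] v=[-3.1629 4.1773 1.1955 -2.2099]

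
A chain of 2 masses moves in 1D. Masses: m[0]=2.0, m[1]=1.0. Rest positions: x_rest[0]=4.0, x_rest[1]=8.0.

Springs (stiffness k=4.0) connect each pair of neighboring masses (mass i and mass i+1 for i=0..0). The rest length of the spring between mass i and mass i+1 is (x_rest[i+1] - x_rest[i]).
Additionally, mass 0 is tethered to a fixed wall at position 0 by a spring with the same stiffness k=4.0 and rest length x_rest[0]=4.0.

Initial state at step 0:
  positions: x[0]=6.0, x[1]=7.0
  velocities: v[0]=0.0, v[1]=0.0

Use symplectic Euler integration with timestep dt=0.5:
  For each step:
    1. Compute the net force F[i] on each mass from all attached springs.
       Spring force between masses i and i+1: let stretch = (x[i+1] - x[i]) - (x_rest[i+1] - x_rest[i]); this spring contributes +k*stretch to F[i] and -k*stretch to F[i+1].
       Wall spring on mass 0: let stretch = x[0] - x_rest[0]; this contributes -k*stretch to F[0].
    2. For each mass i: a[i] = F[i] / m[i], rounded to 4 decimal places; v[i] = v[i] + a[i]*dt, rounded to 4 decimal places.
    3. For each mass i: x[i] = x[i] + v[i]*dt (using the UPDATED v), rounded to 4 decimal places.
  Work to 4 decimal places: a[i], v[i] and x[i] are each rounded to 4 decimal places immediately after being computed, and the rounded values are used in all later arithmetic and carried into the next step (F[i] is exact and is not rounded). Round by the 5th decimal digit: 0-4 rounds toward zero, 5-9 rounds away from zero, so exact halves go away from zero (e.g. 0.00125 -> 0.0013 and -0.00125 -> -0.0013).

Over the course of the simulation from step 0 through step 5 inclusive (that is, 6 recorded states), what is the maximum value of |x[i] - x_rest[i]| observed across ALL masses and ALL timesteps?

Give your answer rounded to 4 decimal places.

Answer: 3.2500

Derivation:
Step 0: x=[6.0000 7.0000] v=[0.0000 0.0000]
Step 1: x=[3.5000 10.0000] v=[-5.0000 6.0000]
Step 2: x=[2.5000 10.5000] v=[-2.0000 1.0000]
Step 3: x=[4.2500 7.0000] v=[3.5000 -7.0000]
Step 4: x=[5.2500 4.7500] v=[2.0000 -4.5000]
Step 5: x=[3.3750 7.0000] v=[-3.7500 4.5000]
Max displacement = 3.2500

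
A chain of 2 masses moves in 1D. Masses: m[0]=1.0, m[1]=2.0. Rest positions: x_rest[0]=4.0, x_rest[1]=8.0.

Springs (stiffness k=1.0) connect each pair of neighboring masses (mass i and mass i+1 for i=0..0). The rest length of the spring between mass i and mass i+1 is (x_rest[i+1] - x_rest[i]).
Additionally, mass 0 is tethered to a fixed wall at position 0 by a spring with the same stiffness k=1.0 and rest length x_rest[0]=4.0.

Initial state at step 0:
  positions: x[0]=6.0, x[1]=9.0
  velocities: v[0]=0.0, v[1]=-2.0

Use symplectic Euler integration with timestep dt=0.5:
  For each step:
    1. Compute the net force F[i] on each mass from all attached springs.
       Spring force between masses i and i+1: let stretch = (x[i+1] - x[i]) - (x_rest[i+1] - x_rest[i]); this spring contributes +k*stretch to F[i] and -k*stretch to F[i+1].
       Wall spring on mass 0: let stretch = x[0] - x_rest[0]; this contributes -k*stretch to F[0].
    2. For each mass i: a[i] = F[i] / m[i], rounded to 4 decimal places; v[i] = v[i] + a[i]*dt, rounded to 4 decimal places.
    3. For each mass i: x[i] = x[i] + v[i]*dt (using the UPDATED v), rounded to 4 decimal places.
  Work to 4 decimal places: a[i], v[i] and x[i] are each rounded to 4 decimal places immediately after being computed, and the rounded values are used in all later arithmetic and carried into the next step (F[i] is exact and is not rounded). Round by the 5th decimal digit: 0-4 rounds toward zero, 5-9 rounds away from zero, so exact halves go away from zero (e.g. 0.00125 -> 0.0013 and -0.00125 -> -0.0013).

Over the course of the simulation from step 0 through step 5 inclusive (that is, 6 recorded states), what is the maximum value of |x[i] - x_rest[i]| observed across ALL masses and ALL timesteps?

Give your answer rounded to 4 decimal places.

Step 0: x=[6.0000 9.0000] v=[0.0000 -2.0000]
Step 1: x=[5.2500 8.1250] v=[-1.5000 -1.7500]
Step 2: x=[3.9063 7.3906] v=[-2.6875 -1.4688]
Step 3: x=[2.4571 6.7207] v=[-2.8985 -1.3399]
Step 4: x=[1.4595 6.0178] v=[-1.9953 -1.4058]
Step 5: x=[1.2366 5.2451] v=[-0.4459 -1.5454]
Max displacement = 2.7634

Answer: 2.7634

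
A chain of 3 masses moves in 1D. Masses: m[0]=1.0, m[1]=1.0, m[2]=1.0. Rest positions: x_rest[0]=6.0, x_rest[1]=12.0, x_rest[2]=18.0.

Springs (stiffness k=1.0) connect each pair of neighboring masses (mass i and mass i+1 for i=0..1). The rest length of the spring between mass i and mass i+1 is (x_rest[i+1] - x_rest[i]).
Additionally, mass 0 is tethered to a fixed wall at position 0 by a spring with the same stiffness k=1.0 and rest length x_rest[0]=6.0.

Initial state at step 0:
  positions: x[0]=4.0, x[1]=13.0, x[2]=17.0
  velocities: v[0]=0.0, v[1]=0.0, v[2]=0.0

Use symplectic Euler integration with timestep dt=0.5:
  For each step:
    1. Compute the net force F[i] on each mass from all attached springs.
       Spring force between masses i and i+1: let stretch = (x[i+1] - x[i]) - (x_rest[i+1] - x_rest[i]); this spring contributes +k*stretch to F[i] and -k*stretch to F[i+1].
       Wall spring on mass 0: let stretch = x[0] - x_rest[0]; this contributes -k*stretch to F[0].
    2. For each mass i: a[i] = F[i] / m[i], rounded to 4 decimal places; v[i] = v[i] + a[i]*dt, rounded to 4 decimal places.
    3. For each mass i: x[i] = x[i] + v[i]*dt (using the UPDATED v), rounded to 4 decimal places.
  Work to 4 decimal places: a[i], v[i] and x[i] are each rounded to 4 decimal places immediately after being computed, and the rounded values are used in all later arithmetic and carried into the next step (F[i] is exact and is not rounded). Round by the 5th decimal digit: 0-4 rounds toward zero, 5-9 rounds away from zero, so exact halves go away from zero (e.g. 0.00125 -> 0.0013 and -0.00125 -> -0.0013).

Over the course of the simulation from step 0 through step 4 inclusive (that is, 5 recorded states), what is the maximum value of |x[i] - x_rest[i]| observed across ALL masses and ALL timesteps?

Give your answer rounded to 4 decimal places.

Step 0: x=[4.0000 13.0000 17.0000] v=[0.0000 0.0000 0.0000]
Step 1: x=[5.2500 11.7500 17.5000] v=[2.5000 -2.5000 1.0000]
Step 2: x=[6.8125 10.3125 18.0625] v=[3.1250 -2.8750 1.1250]
Step 3: x=[7.5469 9.9375 18.1875] v=[1.4688 -0.7500 0.2500]
Step 4: x=[6.9922 11.0274 17.7500] v=[-1.1094 2.1797 -0.8750]
Max displacement = 2.0625

Answer: 2.0625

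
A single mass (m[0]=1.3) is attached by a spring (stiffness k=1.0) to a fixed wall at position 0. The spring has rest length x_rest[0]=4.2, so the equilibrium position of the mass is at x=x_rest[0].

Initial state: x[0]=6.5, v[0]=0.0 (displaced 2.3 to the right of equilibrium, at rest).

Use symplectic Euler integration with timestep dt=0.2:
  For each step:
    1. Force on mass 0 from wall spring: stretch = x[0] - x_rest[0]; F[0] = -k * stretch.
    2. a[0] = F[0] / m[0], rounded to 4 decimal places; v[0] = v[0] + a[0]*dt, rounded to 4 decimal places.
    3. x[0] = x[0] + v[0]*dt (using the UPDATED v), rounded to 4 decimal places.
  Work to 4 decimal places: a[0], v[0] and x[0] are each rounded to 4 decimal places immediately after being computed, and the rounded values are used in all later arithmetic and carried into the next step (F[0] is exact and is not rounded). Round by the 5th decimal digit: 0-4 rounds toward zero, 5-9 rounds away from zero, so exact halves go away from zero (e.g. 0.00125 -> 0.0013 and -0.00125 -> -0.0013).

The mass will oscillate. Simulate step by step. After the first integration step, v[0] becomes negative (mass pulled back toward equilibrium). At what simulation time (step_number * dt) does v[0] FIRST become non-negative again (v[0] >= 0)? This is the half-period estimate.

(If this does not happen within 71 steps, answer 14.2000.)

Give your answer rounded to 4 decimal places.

Answer: 3.6000

Derivation:
Step 0: x=[6.5000] v=[0.0000]
Step 1: x=[6.4292] v=[-0.3538]
Step 2: x=[6.2898] v=[-0.6968]
Step 3: x=[6.0861] v=[-1.0183]
Step 4: x=[5.8244] v=[-1.3085]
Step 5: x=[5.5127] v=[-1.5584]
Step 6: x=[5.1606] v=[-1.7604]
Step 7: x=[4.7790] v=[-1.9082]
Step 8: x=[4.3795] v=[-1.9973]
Step 9: x=[3.9745] v=[-2.0249]
Step 10: x=[3.5765] v=[-1.9902]
Step 11: x=[3.1976] v=[-1.8943]
Step 12: x=[2.8496] v=[-1.7401]
Step 13: x=[2.5431] v=[-1.5323]
Step 14: x=[2.2876] v=[-1.2774]
Step 15: x=[2.0910] v=[-0.9832]
Step 16: x=[1.9593] v=[-0.6587]
Step 17: x=[1.8965] v=[-0.3140]
Step 18: x=[1.9046] v=[0.0404]
First v>=0 after going negative at step 18, time=3.6000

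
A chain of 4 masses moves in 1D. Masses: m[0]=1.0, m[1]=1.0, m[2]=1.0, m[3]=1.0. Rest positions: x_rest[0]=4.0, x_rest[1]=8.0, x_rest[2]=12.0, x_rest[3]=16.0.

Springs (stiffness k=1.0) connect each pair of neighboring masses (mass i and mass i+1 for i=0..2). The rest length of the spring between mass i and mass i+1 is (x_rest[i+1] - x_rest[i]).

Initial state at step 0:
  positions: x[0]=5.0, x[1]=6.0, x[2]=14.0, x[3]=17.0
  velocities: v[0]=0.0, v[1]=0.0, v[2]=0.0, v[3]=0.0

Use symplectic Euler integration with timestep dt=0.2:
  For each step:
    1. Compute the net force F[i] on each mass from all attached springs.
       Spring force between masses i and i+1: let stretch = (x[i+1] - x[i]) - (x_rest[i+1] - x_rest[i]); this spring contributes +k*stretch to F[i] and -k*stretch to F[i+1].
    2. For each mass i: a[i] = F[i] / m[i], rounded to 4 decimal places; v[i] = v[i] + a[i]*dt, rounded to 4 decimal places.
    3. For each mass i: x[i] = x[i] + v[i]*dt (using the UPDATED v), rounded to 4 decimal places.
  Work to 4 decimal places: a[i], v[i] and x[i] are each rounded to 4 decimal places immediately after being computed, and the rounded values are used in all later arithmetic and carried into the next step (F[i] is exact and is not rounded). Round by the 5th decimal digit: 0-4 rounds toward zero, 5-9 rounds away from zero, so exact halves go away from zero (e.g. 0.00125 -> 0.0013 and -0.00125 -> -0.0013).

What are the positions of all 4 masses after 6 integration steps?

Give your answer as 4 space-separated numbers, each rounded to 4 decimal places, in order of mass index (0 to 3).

Step 0: x=[5.0000 6.0000 14.0000 17.0000] v=[0.0000 0.0000 0.0000 0.0000]
Step 1: x=[4.8800 6.2800 13.8000 17.0400] v=[-0.6000 1.4000 -1.0000 0.2000]
Step 2: x=[4.6560 6.8048 13.4288 17.1104] v=[-1.1200 2.6240 -1.8560 0.3520]
Step 3: x=[4.3580 7.5086 12.9399 17.1935] v=[-1.4902 3.5190 -2.4445 0.4157]
Step 4: x=[4.0260 8.3036 12.4039 17.2665] v=[-1.6601 3.9751 -2.6800 0.3650]
Step 5: x=[3.7051 9.0915 11.8984 17.3050] v=[-1.6046 3.9396 -2.5275 0.1925]
Step 6: x=[3.4396 9.7762 11.4969 17.2872] v=[-1.3273 3.4237 -2.0076 -0.0888]

Answer: 3.4396 9.7762 11.4969 17.2872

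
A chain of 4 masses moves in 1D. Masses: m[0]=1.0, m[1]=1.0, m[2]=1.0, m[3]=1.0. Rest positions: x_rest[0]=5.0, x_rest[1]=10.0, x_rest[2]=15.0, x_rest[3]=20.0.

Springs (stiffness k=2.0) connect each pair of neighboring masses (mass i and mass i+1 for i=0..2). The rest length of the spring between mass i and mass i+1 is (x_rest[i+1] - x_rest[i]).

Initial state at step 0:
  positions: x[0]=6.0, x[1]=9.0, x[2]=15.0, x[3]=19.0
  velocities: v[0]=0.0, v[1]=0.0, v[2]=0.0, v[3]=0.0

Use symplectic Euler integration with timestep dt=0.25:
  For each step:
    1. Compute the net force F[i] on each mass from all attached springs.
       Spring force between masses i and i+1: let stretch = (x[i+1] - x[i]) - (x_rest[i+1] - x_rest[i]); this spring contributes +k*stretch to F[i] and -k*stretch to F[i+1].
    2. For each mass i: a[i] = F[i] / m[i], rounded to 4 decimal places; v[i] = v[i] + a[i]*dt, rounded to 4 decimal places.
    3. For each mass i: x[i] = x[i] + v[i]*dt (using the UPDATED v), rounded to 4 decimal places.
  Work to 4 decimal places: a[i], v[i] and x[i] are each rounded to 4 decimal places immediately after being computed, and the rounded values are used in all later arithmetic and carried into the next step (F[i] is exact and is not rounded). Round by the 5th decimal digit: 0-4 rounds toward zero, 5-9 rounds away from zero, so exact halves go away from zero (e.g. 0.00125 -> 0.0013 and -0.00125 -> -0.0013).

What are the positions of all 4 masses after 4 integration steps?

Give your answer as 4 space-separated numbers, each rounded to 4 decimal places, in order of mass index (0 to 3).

Answer: 4.4785 10.8307 14.0035 19.6875

Derivation:
Step 0: x=[6.0000 9.0000 15.0000 19.0000] v=[0.0000 0.0000 0.0000 0.0000]
Step 1: x=[5.7500 9.3750 14.7500 19.1250] v=[-1.0000 1.5000 -1.0000 0.5000]
Step 2: x=[5.3281 9.9688 14.3750 19.3281] v=[-1.6875 2.3750 -1.5000 0.8125]
Step 3: x=[4.8613 10.5333 14.0684 19.5371] v=[-1.8672 2.2578 -1.2266 0.8360]
Step 4: x=[4.4785 10.8307 14.0035 19.6875] v=[-1.5312 1.1894 -0.2598 0.6017]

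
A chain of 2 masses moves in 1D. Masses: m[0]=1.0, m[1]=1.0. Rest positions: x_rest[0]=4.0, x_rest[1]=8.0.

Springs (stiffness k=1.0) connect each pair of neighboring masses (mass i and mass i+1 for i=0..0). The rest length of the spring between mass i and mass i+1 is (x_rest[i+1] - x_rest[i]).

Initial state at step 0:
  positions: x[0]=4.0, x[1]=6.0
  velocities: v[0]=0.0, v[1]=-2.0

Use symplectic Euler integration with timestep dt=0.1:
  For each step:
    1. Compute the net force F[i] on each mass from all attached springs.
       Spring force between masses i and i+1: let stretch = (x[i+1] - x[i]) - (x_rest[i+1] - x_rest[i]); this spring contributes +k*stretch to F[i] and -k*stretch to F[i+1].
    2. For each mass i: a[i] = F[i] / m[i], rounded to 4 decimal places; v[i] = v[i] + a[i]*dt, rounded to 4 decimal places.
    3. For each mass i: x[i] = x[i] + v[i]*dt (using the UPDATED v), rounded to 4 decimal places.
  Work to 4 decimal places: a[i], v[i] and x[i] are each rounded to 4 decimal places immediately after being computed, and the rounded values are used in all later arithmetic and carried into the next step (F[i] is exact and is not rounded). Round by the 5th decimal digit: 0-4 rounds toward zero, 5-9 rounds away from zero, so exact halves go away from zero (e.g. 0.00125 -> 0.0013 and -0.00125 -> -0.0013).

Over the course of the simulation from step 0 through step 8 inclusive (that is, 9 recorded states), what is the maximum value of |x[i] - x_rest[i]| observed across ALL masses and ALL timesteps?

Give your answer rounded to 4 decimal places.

Step 0: x=[4.0000 6.0000] v=[0.0000 -2.0000]
Step 1: x=[3.9800 5.8200] v=[-0.2000 -1.8000]
Step 2: x=[3.9384 5.6616] v=[-0.4160 -1.5840]
Step 3: x=[3.8740 5.5260] v=[-0.6437 -1.3563]
Step 4: x=[3.7862 5.4139] v=[-0.8785 -1.1215]
Step 5: x=[3.6746 5.3255] v=[-1.1157 -0.8843]
Step 6: x=[3.5395 5.2606] v=[-1.3506 -0.6494]
Step 7: x=[3.3817 5.2185] v=[-1.5785 -0.4215]
Step 8: x=[3.2022 5.1980] v=[-1.7948 -0.2052]
Max displacement = 2.8020

Answer: 2.8020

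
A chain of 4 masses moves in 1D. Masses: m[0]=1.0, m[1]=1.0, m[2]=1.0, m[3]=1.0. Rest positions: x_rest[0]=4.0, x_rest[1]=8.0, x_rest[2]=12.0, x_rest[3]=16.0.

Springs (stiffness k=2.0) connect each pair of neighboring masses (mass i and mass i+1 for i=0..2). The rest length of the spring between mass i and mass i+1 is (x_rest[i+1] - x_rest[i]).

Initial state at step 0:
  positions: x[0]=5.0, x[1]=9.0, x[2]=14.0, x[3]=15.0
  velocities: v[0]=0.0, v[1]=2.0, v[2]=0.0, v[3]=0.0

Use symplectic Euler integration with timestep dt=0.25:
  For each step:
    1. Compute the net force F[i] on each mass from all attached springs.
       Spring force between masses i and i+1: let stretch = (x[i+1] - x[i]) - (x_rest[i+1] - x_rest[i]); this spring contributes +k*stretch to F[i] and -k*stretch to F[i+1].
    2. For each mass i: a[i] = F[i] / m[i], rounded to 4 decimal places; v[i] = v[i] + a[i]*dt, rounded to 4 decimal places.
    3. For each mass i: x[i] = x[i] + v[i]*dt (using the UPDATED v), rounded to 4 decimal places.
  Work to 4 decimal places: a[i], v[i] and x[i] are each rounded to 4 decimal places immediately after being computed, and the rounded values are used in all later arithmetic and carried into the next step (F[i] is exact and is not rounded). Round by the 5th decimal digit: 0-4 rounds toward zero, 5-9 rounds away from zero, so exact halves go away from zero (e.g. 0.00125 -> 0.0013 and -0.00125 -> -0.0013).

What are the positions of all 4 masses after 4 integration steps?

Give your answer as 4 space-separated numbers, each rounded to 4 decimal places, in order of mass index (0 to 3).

Answer: 5.6397 10.1753 11.7876 17.3974

Derivation:
Step 0: x=[5.0000 9.0000 14.0000 15.0000] v=[0.0000 2.0000 0.0000 0.0000]
Step 1: x=[5.0000 9.6250 13.5000 15.3750] v=[0.0000 2.5000 -2.0000 1.5000]
Step 2: x=[5.0781 10.1563 12.7500 16.0156] v=[0.3125 2.1250 -3.0000 2.5625]
Step 3: x=[5.2910 10.3770 12.0840 16.7480] v=[0.8516 0.8828 -2.6641 2.9297]
Step 4: x=[5.6397 10.1753 11.7876 17.3974] v=[1.3946 -0.8067 -1.1856 2.5977]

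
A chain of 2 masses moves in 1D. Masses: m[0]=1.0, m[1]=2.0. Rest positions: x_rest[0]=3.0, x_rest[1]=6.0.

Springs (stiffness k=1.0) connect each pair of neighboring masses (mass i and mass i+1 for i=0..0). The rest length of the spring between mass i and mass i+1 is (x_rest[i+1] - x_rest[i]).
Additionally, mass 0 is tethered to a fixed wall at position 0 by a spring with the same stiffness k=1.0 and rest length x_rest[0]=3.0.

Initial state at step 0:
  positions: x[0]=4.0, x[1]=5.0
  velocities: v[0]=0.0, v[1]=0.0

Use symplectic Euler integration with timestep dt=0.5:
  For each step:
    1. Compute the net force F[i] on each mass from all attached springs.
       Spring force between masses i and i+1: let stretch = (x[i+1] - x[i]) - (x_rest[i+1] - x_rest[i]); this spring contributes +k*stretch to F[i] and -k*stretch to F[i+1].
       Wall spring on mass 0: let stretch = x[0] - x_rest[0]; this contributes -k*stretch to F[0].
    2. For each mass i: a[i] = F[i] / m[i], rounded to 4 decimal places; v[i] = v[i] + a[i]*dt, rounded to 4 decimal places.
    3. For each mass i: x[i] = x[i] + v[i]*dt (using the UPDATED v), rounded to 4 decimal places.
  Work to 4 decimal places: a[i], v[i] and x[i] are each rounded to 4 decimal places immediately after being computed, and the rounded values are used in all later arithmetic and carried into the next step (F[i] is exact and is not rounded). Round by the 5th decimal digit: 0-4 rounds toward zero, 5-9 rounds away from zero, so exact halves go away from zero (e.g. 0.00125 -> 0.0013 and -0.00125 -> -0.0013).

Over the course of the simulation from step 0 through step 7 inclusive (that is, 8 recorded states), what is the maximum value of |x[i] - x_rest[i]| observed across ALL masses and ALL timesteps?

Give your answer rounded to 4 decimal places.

Step 0: x=[4.0000 5.0000] v=[0.0000 0.0000]
Step 1: x=[3.2500 5.2500] v=[-1.5000 0.5000]
Step 2: x=[2.1875 5.6250] v=[-2.1250 0.7500]
Step 3: x=[1.4375 5.9453] v=[-1.5000 0.6406]
Step 4: x=[1.4551 6.0772] v=[0.0352 0.2637]
Step 5: x=[2.2645 6.0063] v=[1.6187 -0.1419]
Step 6: x=[3.4432 5.8426] v=[2.3574 -0.3274]
Step 7: x=[4.3610 5.7540] v=[1.8355 -0.1773]
Max displacement = 1.5625

Answer: 1.5625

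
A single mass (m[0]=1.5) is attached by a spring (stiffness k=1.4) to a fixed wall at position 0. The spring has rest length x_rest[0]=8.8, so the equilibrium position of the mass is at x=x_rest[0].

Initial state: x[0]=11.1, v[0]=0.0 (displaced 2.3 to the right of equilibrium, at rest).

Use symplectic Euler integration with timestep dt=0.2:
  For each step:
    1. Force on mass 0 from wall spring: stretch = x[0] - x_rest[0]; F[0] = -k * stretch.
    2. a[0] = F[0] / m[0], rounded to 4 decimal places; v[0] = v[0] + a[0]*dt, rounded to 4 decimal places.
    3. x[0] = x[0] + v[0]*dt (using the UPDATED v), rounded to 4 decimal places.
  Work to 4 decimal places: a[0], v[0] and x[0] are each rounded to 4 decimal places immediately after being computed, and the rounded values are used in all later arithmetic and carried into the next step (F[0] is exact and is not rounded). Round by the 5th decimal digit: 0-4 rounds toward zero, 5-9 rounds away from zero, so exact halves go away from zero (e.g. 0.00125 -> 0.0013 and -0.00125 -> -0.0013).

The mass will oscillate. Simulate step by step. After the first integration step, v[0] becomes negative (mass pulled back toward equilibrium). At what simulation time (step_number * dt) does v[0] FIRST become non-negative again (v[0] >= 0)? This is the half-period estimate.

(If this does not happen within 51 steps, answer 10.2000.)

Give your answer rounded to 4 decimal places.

Step 0: x=[11.1000] v=[0.0000]
Step 1: x=[11.0141] v=[-0.4293]
Step 2: x=[10.8456] v=[-0.8426]
Step 3: x=[10.6007] v=[-1.2244]
Step 4: x=[10.2886] v=[-1.5605]
Step 5: x=[9.9209] v=[-1.8384]
Step 6: x=[9.5114] v=[-2.0476]
Step 7: x=[9.0753] v=[-2.1804]
Step 8: x=[8.6289] v=[-2.2318]
Step 9: x=[8.1889] v=[-2.1999]
Step 10: x=[7.7717] v=[-2.0858]
Step 11: x=[7.3929] v=[-1.8939]
Step 12: x=[7.0667] v=[-1.6312]
Step 13: x=[6.8052] v=[-1.3077]
Step 14: x=[6.6181] v=[-0.9353]
Step 15: x=[6.5125] v=[-0.5280]
Step 16: x=[6.4923] v=[-0.1010]
Step 17: x=[6.5583] v=[0.3298]
First v>=0 after going negative at step 17, time=3.4000

Answer: 3.4000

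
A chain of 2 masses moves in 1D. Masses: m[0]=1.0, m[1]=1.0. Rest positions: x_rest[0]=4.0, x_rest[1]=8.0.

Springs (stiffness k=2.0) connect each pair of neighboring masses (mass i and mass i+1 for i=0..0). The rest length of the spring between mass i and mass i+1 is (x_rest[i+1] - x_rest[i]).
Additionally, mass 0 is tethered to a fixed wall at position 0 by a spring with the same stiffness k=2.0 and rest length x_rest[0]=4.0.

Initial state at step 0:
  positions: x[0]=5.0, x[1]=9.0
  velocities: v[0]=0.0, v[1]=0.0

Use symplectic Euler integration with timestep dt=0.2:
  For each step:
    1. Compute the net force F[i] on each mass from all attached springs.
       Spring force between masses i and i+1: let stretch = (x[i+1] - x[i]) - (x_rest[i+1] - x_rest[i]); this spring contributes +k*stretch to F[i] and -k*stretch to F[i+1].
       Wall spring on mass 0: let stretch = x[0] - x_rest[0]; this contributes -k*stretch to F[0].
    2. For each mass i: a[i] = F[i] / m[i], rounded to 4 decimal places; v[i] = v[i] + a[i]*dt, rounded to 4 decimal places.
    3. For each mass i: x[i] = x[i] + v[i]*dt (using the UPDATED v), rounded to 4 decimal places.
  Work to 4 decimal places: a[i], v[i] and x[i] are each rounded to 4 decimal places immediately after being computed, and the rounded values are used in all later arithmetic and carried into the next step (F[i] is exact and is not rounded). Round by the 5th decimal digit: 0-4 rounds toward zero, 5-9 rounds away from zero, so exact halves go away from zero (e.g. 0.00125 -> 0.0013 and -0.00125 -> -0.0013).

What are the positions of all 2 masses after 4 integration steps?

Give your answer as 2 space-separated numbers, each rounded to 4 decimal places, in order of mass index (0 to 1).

Answer: 4.3746 8.9144

Derivation:
Step 0: x=[5.0000 9.0000] v=[0.0000 0.0000]
Step 1: x=[4.9200 9.0000] v=[-0.4000 0.0000]
Step 2: x=[4.7728 8.9936] v=[-0.7360 -0.0320]
Step 3: x=[4.5814 8.9695] v=[-0.9568 -0.1203]
Step 4: x=[4.3746 8.9144] v=[-1.0341 -0.2755]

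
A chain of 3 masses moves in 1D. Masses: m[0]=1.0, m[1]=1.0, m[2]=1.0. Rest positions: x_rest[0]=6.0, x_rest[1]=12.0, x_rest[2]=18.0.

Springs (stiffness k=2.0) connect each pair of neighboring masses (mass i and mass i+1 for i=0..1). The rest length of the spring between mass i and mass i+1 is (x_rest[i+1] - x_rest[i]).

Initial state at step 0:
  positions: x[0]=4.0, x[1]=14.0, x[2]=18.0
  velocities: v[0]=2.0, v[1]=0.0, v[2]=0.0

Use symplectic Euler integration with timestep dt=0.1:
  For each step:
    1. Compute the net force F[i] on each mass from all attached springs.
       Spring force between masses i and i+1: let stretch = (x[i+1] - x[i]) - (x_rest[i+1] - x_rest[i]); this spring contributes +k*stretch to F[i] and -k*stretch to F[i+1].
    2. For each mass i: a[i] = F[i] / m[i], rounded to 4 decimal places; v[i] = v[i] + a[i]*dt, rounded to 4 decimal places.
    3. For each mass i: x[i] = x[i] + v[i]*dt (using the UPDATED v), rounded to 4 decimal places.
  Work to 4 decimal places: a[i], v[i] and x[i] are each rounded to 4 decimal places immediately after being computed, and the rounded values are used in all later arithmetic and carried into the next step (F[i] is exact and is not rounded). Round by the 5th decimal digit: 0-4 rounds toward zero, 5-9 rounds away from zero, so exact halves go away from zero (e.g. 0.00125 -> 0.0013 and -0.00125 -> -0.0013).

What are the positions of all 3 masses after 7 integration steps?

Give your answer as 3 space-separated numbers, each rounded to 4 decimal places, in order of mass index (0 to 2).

Answer: 6.9761 11.6561 18.7677

Derivation:
Step 0: x=[4.0000 14.0000 18.0000] v=[2.0000 0.0000 0.0000]
Step 1: x=[4.2800 13.8800 18.0400] v=[2.8000 -1.2000 0.4000]
Step 2: x=[4.6320 13.6512 18.1168] v=[3.5200 -2.2880 0.7680]
Step 3: x=[5.0444 13.3313 18.2243] v=[4.1238 -3.1987 1.0749]
Step 4: x=[5.5025 12.9436 18.3539] v=[4.5812 -3.8775 1.2963]
Step 5: x=[5.9894 12.5152 18.4953] v=[4.8694 -4.2837 1.4142]
Step 6: x=[6.4869 12.0759 18.6371] v=[4.9746 -4.3928 1.4182]
Step 7: x=[6.9761 11.6561 18.7677] v=[4.8924 -4.1984 1.3060]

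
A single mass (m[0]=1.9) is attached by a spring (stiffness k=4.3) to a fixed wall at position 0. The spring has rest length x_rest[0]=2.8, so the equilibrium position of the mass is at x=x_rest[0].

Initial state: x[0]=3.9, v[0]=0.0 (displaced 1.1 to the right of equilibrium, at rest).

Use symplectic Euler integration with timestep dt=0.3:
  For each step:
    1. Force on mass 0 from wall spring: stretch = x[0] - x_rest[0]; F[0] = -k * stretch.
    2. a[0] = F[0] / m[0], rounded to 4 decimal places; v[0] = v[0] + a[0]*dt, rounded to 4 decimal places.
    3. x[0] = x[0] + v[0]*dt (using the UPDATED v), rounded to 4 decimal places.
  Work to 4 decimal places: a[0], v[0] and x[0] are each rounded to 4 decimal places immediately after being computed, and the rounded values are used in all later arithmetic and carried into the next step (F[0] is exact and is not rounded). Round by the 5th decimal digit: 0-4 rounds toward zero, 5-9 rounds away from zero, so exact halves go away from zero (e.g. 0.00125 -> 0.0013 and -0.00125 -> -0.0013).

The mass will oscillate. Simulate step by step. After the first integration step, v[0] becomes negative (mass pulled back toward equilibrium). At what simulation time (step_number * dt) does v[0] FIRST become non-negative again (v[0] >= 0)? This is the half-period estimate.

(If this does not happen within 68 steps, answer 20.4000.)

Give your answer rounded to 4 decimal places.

Step 0: x=[3.9000] v=[0.0000]
Step 1: x=[3.6759] v=[-0.7469]
Step 2: x=[3.2734] v=[-1.3416]
Step 3: x=[2.7745] v=[-1.6630]
Step 4: x=[2.2808] v=[-1.6457]
Step 5: x=[1.8928] v=[-1.2932]
Step 6: x=[1.6896] v=[-0.6773]
Step 7: x=[1.7126] v=[0.0766]
First v>=0 after going negative at step 7, time=2.1000

Answer: 2.1000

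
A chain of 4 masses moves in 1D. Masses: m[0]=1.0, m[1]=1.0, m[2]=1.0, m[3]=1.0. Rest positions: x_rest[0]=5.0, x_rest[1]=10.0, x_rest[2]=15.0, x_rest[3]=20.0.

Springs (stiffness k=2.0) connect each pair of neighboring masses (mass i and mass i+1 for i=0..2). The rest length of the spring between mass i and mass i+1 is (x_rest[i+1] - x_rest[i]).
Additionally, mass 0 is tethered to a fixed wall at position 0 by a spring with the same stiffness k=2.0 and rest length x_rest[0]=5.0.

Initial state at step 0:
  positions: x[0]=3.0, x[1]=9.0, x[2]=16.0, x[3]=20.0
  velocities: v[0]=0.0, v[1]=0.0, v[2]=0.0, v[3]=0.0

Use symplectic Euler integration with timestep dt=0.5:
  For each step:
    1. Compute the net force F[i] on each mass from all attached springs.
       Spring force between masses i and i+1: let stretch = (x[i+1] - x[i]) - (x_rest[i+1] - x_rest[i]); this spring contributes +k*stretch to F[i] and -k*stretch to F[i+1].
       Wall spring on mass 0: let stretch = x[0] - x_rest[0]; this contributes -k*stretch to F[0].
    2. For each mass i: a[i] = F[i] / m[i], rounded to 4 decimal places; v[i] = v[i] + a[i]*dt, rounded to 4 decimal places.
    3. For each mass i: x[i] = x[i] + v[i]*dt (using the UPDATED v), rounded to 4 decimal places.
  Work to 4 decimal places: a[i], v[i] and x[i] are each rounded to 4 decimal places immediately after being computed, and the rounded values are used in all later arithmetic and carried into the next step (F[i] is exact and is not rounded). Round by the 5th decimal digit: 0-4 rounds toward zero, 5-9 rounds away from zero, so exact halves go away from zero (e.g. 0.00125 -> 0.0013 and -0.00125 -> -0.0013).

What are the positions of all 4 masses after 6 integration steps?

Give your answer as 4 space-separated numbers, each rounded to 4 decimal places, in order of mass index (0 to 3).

Answer: 4.2813 10.5313 15.1719 19.7657

Derivation:
Step 0: x=[3.0000 9.0000 16.0000 20.0000] v=[0.0000 0.0000 0.0000 0.0000]
Step 1: x=[4.5000 9.5000 14.5000 20.5000] v=[3.0000 1.0000 -3.0000 1.0000]
Step 2: x=[6.2500 10.0000 13.5000 20.5000] v=[3.5000 1.0000 -2.0000 0.0000]
Step 3: x=[6.7500 10.3750 14.2500 19.5000] v=[1.0000 0.7500 1.5000 -2.0000]
Step 4: x=[5.6875 10.8750 15.6875 18.3750] v=[-2.1250 1.0000 2.8750 -2.2500]
Step 5: x=[4.3750 11.1875 16.0625 18.4063] v=[-2.6250 0.6250 0.7500 0.0625]
Step 6: x=[4.2813 10.5313 15.1719 19.7657] v=[-0.1875 -1.3125 -1.7812 2.7187]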